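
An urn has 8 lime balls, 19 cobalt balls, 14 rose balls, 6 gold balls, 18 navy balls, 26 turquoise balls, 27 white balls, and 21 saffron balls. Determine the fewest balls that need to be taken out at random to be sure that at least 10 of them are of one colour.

By pigeonhole, the 8 colours are the holes; the balls drawn are the pigeons.
To avoid 10 of any one colour, the worst case takes at most 9 of each colour, or every ball of a colour that has fewer than 9.
That gives 8 + 9 + 9 + 6 + 9 + 9 + 9 + 9 = 68 balls with no colour reaching 10.
The next ball forces some colour to 10, so 68 + 1 = 69.

69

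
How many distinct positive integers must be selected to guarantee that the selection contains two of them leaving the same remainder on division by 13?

14

The 13 residue classes mod 13 are the pigeonholes.
With 13 integers one could put 1 in each residue class and have no class reach 2.
The 14th integer pushes some class to 2, so 13·1 + 1 = 14.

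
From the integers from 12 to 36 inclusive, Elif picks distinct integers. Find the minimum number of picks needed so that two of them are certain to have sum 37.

A set avoiding the sum 37 can contain at most one of each pair {x, 37−x}, plus the 11 elements whose complement lies outside the range.
The integers 19, …, 36 (18 of them) are such a set: any two sum to at least 19+20 = 39 > 37.
By pigeonhole, any 19th integer completes one of the 7 pairs, so 19 choices force a sum of 37.

19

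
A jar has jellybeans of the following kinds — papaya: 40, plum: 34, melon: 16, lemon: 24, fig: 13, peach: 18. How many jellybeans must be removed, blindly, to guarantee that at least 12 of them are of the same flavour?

67

The 6 flavours are the holes; the jellybeans drawn are the pigeons.
To avoid 12 of any one flavour, the worst case takes at most 11 of each flavour.
That gives 11 + 11 + 11 + 11 + 11 + 11 = 66 jellybeans with no flavour reaching 12.
The next jellybean forces some flavour to 12, so 66 + 1 = 67.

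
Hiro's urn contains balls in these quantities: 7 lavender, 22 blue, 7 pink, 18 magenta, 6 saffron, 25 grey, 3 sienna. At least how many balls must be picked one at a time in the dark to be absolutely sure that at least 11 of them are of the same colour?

The 7 colours are the holes; the balls drawn are the pigeons.
To avoid 11 of any one colour, the worst case takes at most 10 of each colour, or every ball of a colour that has fewer than 10.
That gives 7 + 10 + 7 + 10 + 6 + 10 + 3 = 53 balls with no colour reaching 11.
The next ball forces some colour to 11, so 53 + 1 = 54.

54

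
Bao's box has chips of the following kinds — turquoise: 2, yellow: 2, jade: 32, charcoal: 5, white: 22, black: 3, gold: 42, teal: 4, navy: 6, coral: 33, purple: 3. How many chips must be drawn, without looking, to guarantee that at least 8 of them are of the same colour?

54

By pigeonhole, put each drawn chip into a box by colour. The largest draw with every box below 8 takes min(count, 7) from each colour; colours with fewer than 7 contribute all they have.
Σ min(cᵢ, 7) = 2 + 2 + 7 + 5 + 7 + 3 + 7 + 4 + 6 + 7 + 3 = 53.
Draw number 53 + 1 = 54 must push one box to 8.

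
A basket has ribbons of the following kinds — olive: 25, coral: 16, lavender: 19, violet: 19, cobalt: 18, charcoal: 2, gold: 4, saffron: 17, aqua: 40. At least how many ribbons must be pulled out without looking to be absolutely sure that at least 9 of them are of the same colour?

63

Pigeonhole: put each drawn ribbon into a box by colour. The largest draw with every box below 9 takes min(count, 8) from each colour; colours with fewer than 8 contribute all they have.
Σ min(cᵢ, 8) = 8 + 8 + 8 + 8 + 8 + 2 + 4 + 8 + 8 = 62.
Draw number 62 + 1 = 63 must push one box to 9.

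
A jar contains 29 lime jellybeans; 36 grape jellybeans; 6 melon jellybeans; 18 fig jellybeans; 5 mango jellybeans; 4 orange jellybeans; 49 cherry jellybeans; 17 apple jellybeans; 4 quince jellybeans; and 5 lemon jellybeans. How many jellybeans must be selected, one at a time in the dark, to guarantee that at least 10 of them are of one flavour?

70

By the pigeonhole principle, put each drawn jellybean into a box by flavour. The largest draw with every box below 10 takes min(count, 9) from each flavour; flavours with fewer than 9 contribute all they have.
Σ min(cᵢ, 9) = 9 + 9 + 6 + 9 + 5 + 4 + 9 + 9 + 4 + 5 = 69.
Draw number 69 + 1 = 70 must push one box to 10.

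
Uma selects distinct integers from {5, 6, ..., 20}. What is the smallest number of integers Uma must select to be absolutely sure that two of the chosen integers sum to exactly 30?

A set avoiding the sum 30 can contain at most one of each pair {x, 30−x}, plus the 6 elements whose complement lies outside the range or equal to its own complement.
The integers 5, …, 15 (11 of them) are such a set: any two sum to at least 5+6 = 11 and at most 14+15 = 29 < 30.
Any 12th integer completes one of the 5 pairs, so 12 choices force a sum of 30.

12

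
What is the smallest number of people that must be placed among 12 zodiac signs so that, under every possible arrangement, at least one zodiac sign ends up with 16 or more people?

181

With 180 people one could put exactly 15 in each of the 12 zodiac signs, and no zodiac sign would reach 16.
By the pigeonhole principle, one more person must land in a zodiac sign that already has 15, giving it 16.
So 12 × 15 + 1 = 181 people are required.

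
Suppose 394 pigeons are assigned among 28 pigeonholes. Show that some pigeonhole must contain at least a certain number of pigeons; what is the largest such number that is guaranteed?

Pigeonhole: the 28 pigeonholes are the holes and the 394 pigeons are the pigeons.
If every pigeonhole held at most 14 pigeons, the total would be at most 28 × 14 = 392, which is less than 394.
So some pigeonhole holds at least ⌈394/28⌉ = 15 pigeons.

15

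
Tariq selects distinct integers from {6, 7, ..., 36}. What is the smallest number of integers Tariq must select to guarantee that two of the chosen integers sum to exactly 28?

24

A set avoiding the sum 28 can contain at most one of each pair {x, 28−x}, plus the 15 elements whose complement lies outside the range or equal to its own complement.
The integers 14, …, 36 (23 of them) are such a set: any two sum to at least 14+15 = 29 > 28.
By the pigeonhole principle, any 24th integer completes one of the 8 pairs, so 24 choices force a sum of 28.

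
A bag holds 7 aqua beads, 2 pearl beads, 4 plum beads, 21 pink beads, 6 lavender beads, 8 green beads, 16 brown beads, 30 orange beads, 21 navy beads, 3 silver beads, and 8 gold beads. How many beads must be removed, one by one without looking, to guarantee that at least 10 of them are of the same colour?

Put each drawn bead into a box by colour. The largest draw with every box below 10 takes min(count, 9) from each colour; colours with fewer than 9 contribute all they have.
Σ min(cᵢ, 9) = 7 + 2 + 4 + 9 + 6 + 8 + 9 + 9 + 9 + 3 + 8 = 74.
Draw number 74 + 1 = 75 must push one box to 10.

75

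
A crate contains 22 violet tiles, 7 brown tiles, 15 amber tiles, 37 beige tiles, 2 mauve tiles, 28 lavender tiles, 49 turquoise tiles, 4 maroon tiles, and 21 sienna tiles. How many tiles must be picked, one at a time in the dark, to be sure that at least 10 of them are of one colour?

68

By pigeonhole, put each drawn tile into a box by colour. The largest draw with every box below 10 takes min(count, 9) from each colour; colours with fewer than 9 contribute all they have.
Σ min(cᵢ, 9) = 9 + 7 + 9 + 9 + 2 + 9 + 9 + 4 + 9 = 67.
Draw number 67 + 1 = 68 must push one box to 10.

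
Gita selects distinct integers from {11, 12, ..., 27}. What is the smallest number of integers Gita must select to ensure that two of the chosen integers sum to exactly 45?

Two chosen integers sum to 45 exactly when both halves of some pair {x, 45−x} with 18 ≤ x ≤ 45−x ≤ 27 are chosen — 5 such pairs.
The remaining 7 elements (those with no distinct partner in range) can never complete a 45-sum, so the worst case takes all of them and one from each pair: 7 + 5 = 12.
By pigeonhole, the 13th integer has to be the second member of some pair, so 12 + 1 = 13.

13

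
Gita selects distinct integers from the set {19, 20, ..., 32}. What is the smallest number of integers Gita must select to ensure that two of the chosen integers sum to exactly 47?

10

Group the elements by complementary pair {x, 47−x}: {19,28}, {20,27}, {21,26}, …, giving 5 two-element pairs and 4 integers whose partner 47−x falls outside [19,32].
By pigeonhole, treating each of those 9 groups as a pigeonhole, one can pick one integer per group — 9 integers — with no two summing to 47.
The 10th integer lands in an occupied pair, forcing a sum of 47.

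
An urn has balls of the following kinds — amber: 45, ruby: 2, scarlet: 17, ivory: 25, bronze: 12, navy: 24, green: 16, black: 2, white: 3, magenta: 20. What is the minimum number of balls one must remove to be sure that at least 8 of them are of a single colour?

By pigeonhole, put each drawn ball into a box by colour. The largest draw with every box below 8 takes min(count, 7) from each colour; colours with fewer than 7 contribute all they have.
Σ min(cᵢ, 7) = 7 + 2 + 7 + 7 + 7 + 7 + 7 + 2 + 3 + 7 = 56.
Draw number 56 + 1 = 57 must push one box to 8.

57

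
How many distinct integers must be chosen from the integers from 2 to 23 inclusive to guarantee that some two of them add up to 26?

Two chosen integers sum to 26 exactly when both halves of some pair {x, 26−x} with 3 ≤ x ≤ 26−x ≤ 23 are chosen — 10 such pairs.
The remaining 2 elements (those with no distinct partner in range) can never complete a 26-sum, so the worst case takes all of them and one from each pair: 2 + 10 = 12.
The 13th integer has to be the second member of some pair, so 12 + 1 = 13.

13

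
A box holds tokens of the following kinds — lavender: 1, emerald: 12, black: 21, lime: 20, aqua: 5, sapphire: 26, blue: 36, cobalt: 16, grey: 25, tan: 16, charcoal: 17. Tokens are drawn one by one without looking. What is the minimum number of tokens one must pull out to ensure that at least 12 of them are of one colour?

106

By pigeonhole, put each drawn token into a box by colour. The largest draw with every box below 12 takes min(count, 11) from each colour; colours with fewer than 11 contribute all they have.
Σ min(cᵢ, 11) = 1 + 11 + 11 + 11 + 5 + 11 + 11 + 11 + 11 + 11 + 11 = 105.
Draw number 105 + 1 = 106 must push one box to 12.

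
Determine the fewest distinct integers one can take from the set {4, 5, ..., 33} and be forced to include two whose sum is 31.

Two chosen integers sum to 31 exactly when both halves of some pair {x, 31−x} with 4 ≤ x ≤ 31−x ≤ 27 are chosen — 12 such pairs.
The remaining 6 elements (those with no distinct partner in range) can never complete a 31-sum, so the worst case takes all of them and one from each pair: 6 + 12 = 18.
By pigeonhole, the 19th integer has to be the second member of some pair, so 18 + 1 = 19.

19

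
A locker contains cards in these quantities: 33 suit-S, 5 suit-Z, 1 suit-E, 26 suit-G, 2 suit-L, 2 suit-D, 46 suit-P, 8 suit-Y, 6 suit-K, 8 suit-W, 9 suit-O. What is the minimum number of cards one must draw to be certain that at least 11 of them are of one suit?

72

By pigeonhole, the 11 suits are the holes; the cards drawn are the pigeons.
To avoid 11 of any one suit, the worst case takes at most 10 of each suit, or every card of a suit that has fewer than 10.
That gives 10 + 5 + 1 + 10 + 2 + 2 + 10 + 8 + 6 + 8 + 9 = 71 cards with no suit reaching 11.
The next card forces some suit to 11, so 71 + 1 = 72.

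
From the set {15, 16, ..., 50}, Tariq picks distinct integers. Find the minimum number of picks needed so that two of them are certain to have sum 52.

A set avoiding the sum 52 can contain at most one of each pair {x, 52−x}, plus the 14 elements whose complement lies outside the range or equal to its own complement.
The integers 26, …, 50 (25 of them) are such a set: any two sum to at least 26+27 = 53 > 52.
Any 26th integer completes one of the 11 pairs, so 26 choices force a sum of 52.

26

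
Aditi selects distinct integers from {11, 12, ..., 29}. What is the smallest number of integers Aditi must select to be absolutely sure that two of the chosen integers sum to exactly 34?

Two chosen integers sum to 34 exactly when both halves of some pair {x, 34−x} with 11 ≤ x ≤ 34−x ≤ 23 are chosen — 6 such pairs.
The remaining 7 elements (those with no distinct partner in range) can never complete a 34-sum, so the worst case takes all of them and one from each pair: 7 + 6 = 13.
By pigeonhole, the 14th integer has to be the second member of some pair, so 13 + 1 = 14.

14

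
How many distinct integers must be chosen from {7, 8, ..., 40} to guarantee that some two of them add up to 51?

Group the elements by complementary pair {x, 51−x}: {11,40}, {12,39}, {13,38}, …, giving 15 two-element pairs and 4 integers whose partner 51−x falls outside [7,40].
Treating each of those 19 groups as a pigeonhole, one can pick one integer per group — 19 integers — with no two summing to 51.
The 20th integer lands in an occupied pair, forcing a sum of 51.

20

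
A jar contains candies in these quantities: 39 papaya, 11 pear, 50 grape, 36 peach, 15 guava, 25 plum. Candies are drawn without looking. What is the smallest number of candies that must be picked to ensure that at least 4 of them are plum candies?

155

In the worst case for collecting plum candies, every non-plum candy comes out first.
There are 39 + 11 + 50 + 36 + 15 = 151 non-plum candies altogether.
After those, each further candy must be plum, so 151 + 4 = 155 draws guarantee 4 plum candies.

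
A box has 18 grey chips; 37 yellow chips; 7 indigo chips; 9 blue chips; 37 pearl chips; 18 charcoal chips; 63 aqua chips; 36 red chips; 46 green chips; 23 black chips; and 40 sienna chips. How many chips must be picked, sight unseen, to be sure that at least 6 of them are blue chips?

In the worst case for collecting blue chips, every non-blue chip comes out first.
There are 18 + 37 + 7 + 37 + 18 + 63 + 36 + 46 + 23 + 40 = 325 non-blue chips altogether.
After those, each further chip must be blue, so 325 + 6 = 331 draws guarantee 6 blue chips.

331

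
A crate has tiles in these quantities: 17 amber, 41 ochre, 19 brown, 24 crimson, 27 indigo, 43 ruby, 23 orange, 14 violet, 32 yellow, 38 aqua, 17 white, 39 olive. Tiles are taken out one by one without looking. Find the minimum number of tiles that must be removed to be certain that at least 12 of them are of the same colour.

Put each drawn tile into a box by colour. The largest draw with every box below 12 takes min(count, 11) from each colour.
Σ min(cᵢ, 11) = 11 + 11 + 11 + 11 + 11 + 11 + 11 + 11 + 11 + 11 + 11 + 11 = 132.
Draw number 132 + 1 = 133 must push one box to 12.

133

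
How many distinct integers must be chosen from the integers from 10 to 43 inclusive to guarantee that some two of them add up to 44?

23

A set avoiding the sum 44 can contain at most one of each pair {x, 44−x}, plus the 10 elements whose complement lies outside the range or equal to its own complement.
The integers 22, …, 43 (22 of them) are such a set: any two sum to at least 22+23 = 45 > 44.
By pigeonhole, any 23rd integer completes one of the 12 pairs, so 23 choices force a sum of 44.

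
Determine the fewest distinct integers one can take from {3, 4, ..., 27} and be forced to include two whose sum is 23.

17

Group the elements by complementary pair {x, 23−x}: {3,20}, {4,19}, {5,18}, …, giving 9 two-element pairs and 7 integers whose partner 23−x falls outside [3,27].
Treating each of those 16 groups as a pigeonhole, one can pick one integer per group — 16 integers — with no two summing to 23.
The 17th integer lands in an occupied pair, forcing a sum of 23.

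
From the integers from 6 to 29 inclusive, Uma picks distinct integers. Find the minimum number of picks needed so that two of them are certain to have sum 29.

A set avoiding the sum 29 can contain at most one of each pair {x, 29−x}, plus the 6 elements whose complement lies outside the range.
The integers 15, …, 29 (15 of them) are such a set: any two sum to at least 15+16 = 31 > 29.
By pigeonhole, any 16th integer completes one of the 9 pairs, so 16 choices force a sum of 29.

16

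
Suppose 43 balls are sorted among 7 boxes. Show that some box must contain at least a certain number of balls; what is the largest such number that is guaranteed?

The 7 boxes are the holes and the 43 balls are the pigeons.
If every box held at most 6 balls, the total would be at most 7 × 6 = 42, which is less than 43.
So some box holds at least ⌈43/7⌉ = 7 balls.

7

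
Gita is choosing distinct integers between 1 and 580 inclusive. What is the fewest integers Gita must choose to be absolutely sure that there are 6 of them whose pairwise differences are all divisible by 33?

Integers whose pairwise differences are multiples of 33 are exactly those sharing a remainder mod 33. By the pigeonhole principle, the 33 residue classes mod 33 are the pigeonholes.
With 165 integers one could put 5 in each residue class and have no class reach 6.
The 166th integer pushes some class to 6, so 33·5 + 1 = 166.

166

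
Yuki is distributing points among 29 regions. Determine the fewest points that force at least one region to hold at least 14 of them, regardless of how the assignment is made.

378

With 377 points one could put exactly 13 in each of the 29 regions, and no region would reach 14.
One more point must land in a region that already has 13, giving it 14.
So 29 × 13 + 1 = 378 points are required.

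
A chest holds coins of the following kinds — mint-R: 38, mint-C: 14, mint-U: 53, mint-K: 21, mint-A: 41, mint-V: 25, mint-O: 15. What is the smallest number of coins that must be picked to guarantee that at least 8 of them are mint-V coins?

190

In the worst case for collecting mint-V coins, every non-mint-V coin comes out first.
There are 38 + 14 + 53 + 21 + 41 + 15 = 182 non-mint-V coins altogether.
After those, each further coin must be mint-V, so 182 + 8 = 190 draws guarantee 8 mint-V coins.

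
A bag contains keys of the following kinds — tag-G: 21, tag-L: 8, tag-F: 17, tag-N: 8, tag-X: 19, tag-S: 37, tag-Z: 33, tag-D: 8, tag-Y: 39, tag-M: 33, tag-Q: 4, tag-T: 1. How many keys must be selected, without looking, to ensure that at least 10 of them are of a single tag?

93

An adversary could hand out at most 9 keys per tag (5 tags run out sooner): 9 + 8 + 9 + 8 + 9 + 9 + 9 + 8 + 9 + 9 + 4 + 1 = 92 keys and still no tag has 10.
One more key lands in a tag already at 9, so 93 draws are enough and 92 are not.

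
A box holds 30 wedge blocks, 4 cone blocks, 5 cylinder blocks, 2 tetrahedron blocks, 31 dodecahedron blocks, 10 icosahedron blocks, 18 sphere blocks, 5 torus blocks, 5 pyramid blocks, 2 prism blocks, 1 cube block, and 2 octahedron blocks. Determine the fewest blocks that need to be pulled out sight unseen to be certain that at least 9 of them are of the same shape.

59

The 12 shapes are the holes; the blocks drawn are the pigeons.
To avoid 9 of any one shape, the worst case takes at most 8 of each shape, or every block of a shape that has fewer than 8.
That gives 8 + 4 + 5 + 2 + 8 + 8 + 8 + 5 + 5 + 2 + 1 + 2 = 58 blocks with no shape reaching 9.
The next block forces some shape to 9, so 58 + 1 = 59.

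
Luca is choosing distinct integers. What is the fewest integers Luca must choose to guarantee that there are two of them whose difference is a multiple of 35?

Integers whose pairwise differences are multiples of 35 are exactly those sharing a remainder mod 35. The 35 residue classes mod 35 are the pigeonholes.
With 35 integers one could put 1 in each residue class and have no class reach 2.
The 36th integer pushes some class to 2, so 35·1 + 1 = 36.

36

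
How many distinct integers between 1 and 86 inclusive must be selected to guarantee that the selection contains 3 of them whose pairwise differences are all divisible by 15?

31

Integers whose pairwise differences are multiples of 15 are exactly those sharing a remainder mod 15. By pigeonhole, the 15 residue classes mod 15 are the pigeonholes.
With 30 integers one could put 2 in each residue class and have no class reach 3.
The 31st integer pushes some class to 3, so 15·2 + 1 = 31.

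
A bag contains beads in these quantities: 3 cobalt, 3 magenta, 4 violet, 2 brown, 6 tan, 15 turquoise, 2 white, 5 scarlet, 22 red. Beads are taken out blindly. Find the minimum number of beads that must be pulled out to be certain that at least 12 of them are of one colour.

An adversary could hand out at most 11 beads per colour (7 colours run out sooner): 3 + 3 + 4 + 2 + 6 + 11 + 2 + 5 + 11 = 47 beads and still no colour has 12.
One more bead lands in a colour already at 11, so 48 draws are enough and 47 are not.

48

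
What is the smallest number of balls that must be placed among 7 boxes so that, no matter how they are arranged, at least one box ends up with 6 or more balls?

With 35 balls one could put exactly 5 in each of the 7 boxes, and no box would reach 6.
By pigeonhole, one more ball must land in a box that already has 5, giving it 6.
So 7 × 5 + 1 = 36 balls are required.

36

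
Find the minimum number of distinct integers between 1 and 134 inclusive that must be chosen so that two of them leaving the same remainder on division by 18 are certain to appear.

19

By the pigeonhole principle, the 18 residue classes mod 18 are the pigeonholes.
With 18 integers one could put 1 in each residue class and have no class reach 2.
The 19th integer pushes some class to 2, so 18·1 + 1 = 19.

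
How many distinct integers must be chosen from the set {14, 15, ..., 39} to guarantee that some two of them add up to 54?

15

A set avoiding the sum 54 can contain at most one of each pair {x, 54−x}, plus the 2 elements whose complement lies outside the range or equal to its own complement.
The integers 14, …, 27 (14 of them) are such a set: any two sum to at least 14+15 = 29 and at most 26+27 = 53 < 54.
Any 15th integer completes one of the 12 pairs, so 15 choices force a sum of 54.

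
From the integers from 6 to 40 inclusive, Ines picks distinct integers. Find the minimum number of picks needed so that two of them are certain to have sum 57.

24

A set avoiding the sum 57 can contain at most one of each pair {x, 57−x}, plus the 11 elements whose complement lies outside the range.
The integers 6, …, 28 (23 of them) are such a set: any two sum to at least 6+7 = 13 and at most 27+28 = 55 < 57.
Pigeonhole: any 24th integer completes one of the 12 pairs, so 24 choices force a sum of 57.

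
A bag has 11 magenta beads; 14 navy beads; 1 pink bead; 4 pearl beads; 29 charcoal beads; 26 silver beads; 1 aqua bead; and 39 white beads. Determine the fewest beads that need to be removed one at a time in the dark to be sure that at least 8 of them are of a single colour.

By pigeonhole, put each drawn bead into a box by colour. The largest draw with every box below 8 takes min(count, 7) from each colour; colours with fewer than 7 contribute all they have.
Σ min(cᵢ, 7) = 7 + 7 + 1 + 4 + 7 + 7 + 1 + 7 = 41.
Draw number 41 + 1 = 42 must push one box to 8.

42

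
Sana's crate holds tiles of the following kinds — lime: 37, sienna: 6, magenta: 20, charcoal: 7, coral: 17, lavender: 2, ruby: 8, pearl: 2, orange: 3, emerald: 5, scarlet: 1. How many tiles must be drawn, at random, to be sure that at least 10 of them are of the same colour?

62

The 11 colours are the holes; the tiles drawn are the pigeons.
To avoid 10 of any one colour, the worst case takes at most 9 of each colour, or every tile of a colour that has fewer than 9.
That gives 9 + 6 + 9 + 7 + 9 + 2 + 8 + 2 + 3 + 5 + 1 = 61 tiles with no colour reaching 10.
The next tile forces some colour to 10, so 61 + 1 = 62.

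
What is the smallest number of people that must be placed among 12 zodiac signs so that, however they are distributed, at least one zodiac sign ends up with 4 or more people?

37

With 36 people one could put exactly 3 in each of the 12 zodiac signs, and no zodiac sign would reach 4.
One more person must land in a zodiac sign that already has 3, giving it 4.
So 12 × 3 + 1 = 37 people are required.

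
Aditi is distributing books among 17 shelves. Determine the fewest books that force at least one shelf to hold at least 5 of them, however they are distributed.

69

With 68 books one could put exactly 4 in each of the 17 shelves, and no shelf would reach 5.
One more book must land in a shelf that already has 4, giving it 5.
So 17 × 4 + 1 = 69 books are required.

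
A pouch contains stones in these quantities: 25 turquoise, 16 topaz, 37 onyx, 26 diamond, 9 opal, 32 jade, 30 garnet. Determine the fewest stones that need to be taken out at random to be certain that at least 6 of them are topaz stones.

In the worst case for collecting topaz stones, every non-topaz stone comes out first.
There are 25 + 37 + 26 + 9 + 32 + 30 = 159 non-topaz stones altogether.
After those, each further stone must be topaz, so 159 + 6 = 165 draws guarantee 6 topaz stones.

165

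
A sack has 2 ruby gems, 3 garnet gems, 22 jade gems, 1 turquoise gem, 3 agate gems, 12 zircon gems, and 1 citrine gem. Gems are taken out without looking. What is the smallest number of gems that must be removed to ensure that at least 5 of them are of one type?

19

The 7 types are the holes; the gems drawn are the pigeons.
To avoid 5 of any one type, the worst case takes at most 4 of each type, or every gem of a type that has fewer than 4.
That gives 2 + 3 + 4 + 1 + 3 + 4 + 1 = 18 gems with no type reaching 5.
The next gem forces some type to 5, so 18 + 1 = 19.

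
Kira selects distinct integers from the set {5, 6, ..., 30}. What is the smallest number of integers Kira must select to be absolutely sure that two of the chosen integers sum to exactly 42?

18

Group the elements by complementary pair {x, 42−x}: {12,30}, {13,29}, {14,28}, …, giving 9 two-element pairs, the single value 21 (it cannot pair with itself since the integers are distinct), and 7 integers whose partner 42−x falls outside [5,30].
By the pigeonhole principle, treating each of those 17 groups as a pigeonhole, one can pick one integer per group — 17 integers — with no two summing to 42.
The 18th integer lands in an occupied pair, forcing a sum of 42.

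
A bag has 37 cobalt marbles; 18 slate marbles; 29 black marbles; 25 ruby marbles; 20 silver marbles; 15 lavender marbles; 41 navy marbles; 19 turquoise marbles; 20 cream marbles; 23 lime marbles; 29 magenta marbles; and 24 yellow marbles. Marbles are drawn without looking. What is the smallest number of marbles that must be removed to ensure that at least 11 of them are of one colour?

121

Put each drawn marble into a box by colour. The largest draw with every box below 11 takes min(count, 10) from each colour.
Σ min(cᵢ, 10) = 10 + 10 + 10 + 10 + 10 + 10 + 10 + 10 + 10 + 10 + 10 + 10 = 120.
Draw number 120 + 1 = 121 must push one box to 11.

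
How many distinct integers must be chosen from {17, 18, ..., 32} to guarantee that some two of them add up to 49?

Group the elements by complementary pair {x, 49−x}: {17,32}, {18,31}, {19,30}, …, giving 8 two-element pairs.
By the pigeonhole principle, treating each of those 8 groups as a pigeonhole, one can pick one integer per group — 8 integers — with no two summing to 49.
The 9th integer lands in an occupied pair, forcing a sum of 49.

9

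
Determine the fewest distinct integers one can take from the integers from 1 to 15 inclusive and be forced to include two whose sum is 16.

9

A set avoiding the sum 16 can contain at most one of each pair {x, 16−x}, plus the 1 element equal to its own complement.
The integers 8, …, 15 (8 of them) are such a set: any two sum to at least 8+9 = 17 > 16.
Any 9th integer completes one of the 7 pairs, so 9 choices force a sum of 16.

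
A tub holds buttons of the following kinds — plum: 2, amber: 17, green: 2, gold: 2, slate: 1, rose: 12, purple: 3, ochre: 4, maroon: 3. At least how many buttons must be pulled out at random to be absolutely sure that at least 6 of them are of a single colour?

The 9 colours are the holes; the buttons drawn are the pigeons.
To avoid 6 of any one colour, the worst case takes at most 5 of each colour, or every button of a colour that has fewer than 5.
That gives 2 + 5 + 2 + 2 + 1 + 5 + 3 + 4 + 3 = 27 buttons with no colour reaching 6.
The next button forces some colour to 6, so 27 + 1 = 28.

28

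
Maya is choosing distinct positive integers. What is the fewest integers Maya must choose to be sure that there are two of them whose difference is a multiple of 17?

18

Integers whose pairwise differences are multiples of 17 are exactly those sharing a remainder mod 17. The 17 residue classes mod 17 are the pigeonholes.
With 17 integers one could put 1 in each residue class and have no class reach 2.
The 18th integer pushes some class to 2, so 17·1 + 1 = 18.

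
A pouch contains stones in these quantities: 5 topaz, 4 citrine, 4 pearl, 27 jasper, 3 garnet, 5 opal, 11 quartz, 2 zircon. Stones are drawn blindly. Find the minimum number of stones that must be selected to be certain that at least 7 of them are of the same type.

An adversary could hand out at most 6 stones per type (6 types run out sooner): 5 + 4 + 4 + 6 + 3 + 5 + 6 + 2 = 35 stones and still no type has 7.
Pigeonhole: one more stone lands in a type already at 6, so 36 draws are enough and 35 are not.

36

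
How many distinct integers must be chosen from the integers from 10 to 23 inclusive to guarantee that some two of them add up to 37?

A set avoiding the sum 37 can contain at most one of each pair {x, 37−x}, plus the 4 elements whose complement lies outside the range.
The integers 10, …, 18 (9 of them) are such a set: any two sum to at least 10+11 = 21 and at most 17+18 = 35 < 37.
By the pigeonhole principle, any 10th integer completes one of the 5 pairs, so 10 choices force a sum of 37.

10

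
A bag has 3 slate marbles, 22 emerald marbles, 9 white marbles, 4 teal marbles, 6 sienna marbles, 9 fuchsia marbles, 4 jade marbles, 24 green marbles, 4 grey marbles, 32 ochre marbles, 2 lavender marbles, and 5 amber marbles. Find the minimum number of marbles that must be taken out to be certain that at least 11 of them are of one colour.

An adversary could hand out at most 10 marbles per colour (9 colours run out sooner): 3 + 10 + 9 + 4 + 6 + 9 + 4 + 10 + 4 + 10 + 2 + 5 = 76 marbles and still no colour has 11.
Pigeonhole: one more marble lands in a colour already at 10, so 77 draws are enough and 76 are not.

77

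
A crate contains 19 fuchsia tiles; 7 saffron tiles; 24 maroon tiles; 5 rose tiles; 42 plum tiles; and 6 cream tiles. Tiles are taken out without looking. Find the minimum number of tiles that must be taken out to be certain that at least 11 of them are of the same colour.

49

Pigeonhole: put each drawn tile into a box by colour. The largest draw with every box below 11 takes min(count, 10) from each colour; colours with fewer than 10 contribute all they have.
Σ min(cᵢ, 10) = 10 + 7 + 10 + 5 + 10 + 6 = 48.
Draw number 48 + 1 = 49 must push one box to 11.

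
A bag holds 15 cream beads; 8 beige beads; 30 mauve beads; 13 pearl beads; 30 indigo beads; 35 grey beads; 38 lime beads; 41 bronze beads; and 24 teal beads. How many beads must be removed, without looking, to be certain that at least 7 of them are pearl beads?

228

In the worst case for collecting pearl beads, every non-pearl bead comes out first.
There are 15 + 8 + 30 + 30 + 35 + 38 + 41 + 24 = 221 non-pearl beads altogether.
After those, each further bead must be pearl, so 221 + 7 = 228 draws guarantee 7 pearl beads.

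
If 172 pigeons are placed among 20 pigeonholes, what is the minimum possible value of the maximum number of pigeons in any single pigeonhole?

9

By pigeonhole, the 20 pigeonholes are the holes and the 172 pigeons are the pigeons.
If every pigeonhole held at most 8 pigeons, the total would be at most 20 × 8 = 160, which is less than 172.
So some pigeonhole holds at least ⌈172/20⌉ = 9 pigeons.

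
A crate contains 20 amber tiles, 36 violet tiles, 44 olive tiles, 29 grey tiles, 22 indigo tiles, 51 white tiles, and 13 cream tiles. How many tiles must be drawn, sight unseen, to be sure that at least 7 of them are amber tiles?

202

In the worst case for collecting amber tiles, every non-amber tile comes out first.
There are 36 + 44 + 29 + 22 + 51 + 13 = 195 non-amber tiles altogether.
After those, each further tile must be amber, so 195 + 7 = 202 draws guarantee 7 amber tiles.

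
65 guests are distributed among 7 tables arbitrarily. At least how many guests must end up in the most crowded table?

10

Pigeonhole: the 7 tables are the holes and the 65 guests are the pigeons.
If every table held at most 9 guests, the total would be at most 7 × 9 = 63, which is less than 65.
So some table holds at least ⌈65/7⌉ = 10 guests.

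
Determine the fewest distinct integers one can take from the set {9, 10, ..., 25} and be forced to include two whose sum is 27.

A set avoiding the sum 27 can contain at most one of each pair {x, 27−x}, plus the 7 elements whose complement lies outside the range.
The integers 14, …, 25 (12 of them) are such a set: any two sum to at least 14+15 = 29 > 27.
Pigeonhole: any 13th integer completes one of the 5 pairs, so 13 choices force a sum of 27.

13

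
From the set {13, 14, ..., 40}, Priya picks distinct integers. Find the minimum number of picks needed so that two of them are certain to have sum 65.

A set avoiding the sum 65 can contain at most one of each pair {x, 65−x}, plus the 12 elements whose complement lies outside the range.
The integers 13, …, 32 (20 of them) are such a set: any two sum to at least 13+14 = 27 and at most 31+32 = 63 < 65.
By pigeonhole, any 21st integer completes one of the 8 pairs, so 21 choices force a sum of 65.

21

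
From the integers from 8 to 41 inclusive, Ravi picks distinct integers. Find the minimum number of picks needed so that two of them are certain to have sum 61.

Group the elements by complementary pair {x, 61−x}: {20,41}, {21,40}, {22,39}, …, giving 11 two-element pairs and 12 integers whose partner 61−x falls outside [8,41].
Pigeonhole: treating each of those 23 groups as a pigeonhole, one can pick one integer per group — 23 integers — with no two summing to 61.
The 24th integer lands in an occupied pair, forcing a sum of 61.

24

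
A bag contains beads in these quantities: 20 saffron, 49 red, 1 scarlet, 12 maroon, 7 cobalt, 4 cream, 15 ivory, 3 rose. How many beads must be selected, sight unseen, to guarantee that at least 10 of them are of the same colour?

52

By pigeonhole, put each drawn bead into a box by colour. The largest draw with every box below 10 takes min(count, 9) from each colour; colours with fewer than 9 contribute all they have.
Σ min(cᵢ, 9) = 9 + 9 + 1 + 9 + 7 + 4 + 9 + 3 = 51.
Draw number 51 + 1 = 52 must push one box to 10.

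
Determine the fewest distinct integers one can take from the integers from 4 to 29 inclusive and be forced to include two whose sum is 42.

19

Group the elements by complementary pair {x, 42−x}: {13,29}, {14,28}, {15,27}, …, giving 8 two-element pairs, the single value 21 (it cannot pair with itself since the integers are distinct), and 9 integers whose partner 42−x falls outside [4,29].
Treating each of those 18 groups as a pigeonhole, one can pick one integer per group — 18 integers — with no two summing to 42.
The 19th integer lands in an occupied pair, forcing a sum of 42.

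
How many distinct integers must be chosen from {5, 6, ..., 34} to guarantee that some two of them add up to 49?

A set avoiding the sum 49 can contain at most one of each pair {x, 49−x}, plus the 10 elements whose complement lies outside the range.
The integers 5, …, 24 (20 of them) are such a set: any two sum to at least 5+6 = 11 and at most 23+24 = 47 < 49.
By the pigeonhole principle, any 21st integer completes one of the 10 pairs, so 21 choices force a sum of 49.

21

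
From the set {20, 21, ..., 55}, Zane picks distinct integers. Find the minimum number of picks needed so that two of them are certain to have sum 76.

A set avoiding the sum 76 can contain at most one of each pair {x, 76−x}, plus the 2 elements whose complement lies outside the range or equal to its own complement.
The integers 20, …, 38 (19 of them) are such a set: any two sum to at least 20+21 = 41 and at most 37+38 = 75 < 76.
By the pigeonhole principle, any 20th integer completes one of the 17 pairs, so 20 choices force a sum of 76.

20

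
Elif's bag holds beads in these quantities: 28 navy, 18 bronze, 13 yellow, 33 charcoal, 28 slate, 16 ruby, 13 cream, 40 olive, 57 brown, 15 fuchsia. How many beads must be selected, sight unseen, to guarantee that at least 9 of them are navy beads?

242

In the worst case for collecting navy beads, every non-navy bead comes out first.
There are 18 + 13 + 33 + 28 + 16 + 13 + 40 + 57 + 15 = 233 non-navy beads altogether.
After those, each further bead must be navy, so 233 + 9 = 242 draws guarantee 9 navy beads.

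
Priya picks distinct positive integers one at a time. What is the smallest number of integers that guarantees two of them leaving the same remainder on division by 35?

36

By the pigeonhole principle, the 35 residue classes mod 35 are the pigeonholes.
With 35 integers one could put 1 in each residue class and have no class reach 2.
The 36th integer pushes some class to 2, so 35·1 + 1 = 36.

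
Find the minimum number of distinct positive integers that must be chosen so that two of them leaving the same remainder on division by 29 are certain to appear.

The 29 residue classes mod 29 are the pigeonholes.
With 29 integers one could put 1 in each residue class and have no class reach 2.
The 30th integer pushes some class to 2, so 29·1 + 1 = 30.

30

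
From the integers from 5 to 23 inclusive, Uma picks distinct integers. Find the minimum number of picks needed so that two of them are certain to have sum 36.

15

Group the elements by complementary pair {x, 36−x}: {13,23}, {14,22}, {15,21}, …, giving 5 two-element pairs, the single value 18 (it cannot pair with itself since the integers are distinct), and 8 integers whose partner 36−x falls outside [5,23].
By pigeonhole, treating each of those 14 groups as a pigeonhole, one can pick one integer per group — 14 integers — with no two summing to 36.
The 15th integer lands in an occupied pair, forcing a sum of 36.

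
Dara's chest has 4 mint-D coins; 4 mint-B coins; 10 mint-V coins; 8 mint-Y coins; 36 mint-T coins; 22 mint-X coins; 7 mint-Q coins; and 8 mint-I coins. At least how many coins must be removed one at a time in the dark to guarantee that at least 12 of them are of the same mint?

64

An adversary could hand out at most 11 coins per mint (6 mints run out sooner): 4 + 4 + 10 + 8 + 11 + 11 + 7 + 8 = 63 coins and still no mint has 12.
One more coin lands in a mint already at 11, so 64 draws are enough and 63 are not.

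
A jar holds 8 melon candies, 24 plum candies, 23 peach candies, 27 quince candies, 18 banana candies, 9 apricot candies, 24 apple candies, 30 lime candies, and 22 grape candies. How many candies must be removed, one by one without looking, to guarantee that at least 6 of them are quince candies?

In the worst case for collecting quince candies, every non-quince candy comes out first.
There are 8 + 24 + 23 + 18 + 9 + 24 + 30 + 22 = 158 non-quince candies altogether.
After those, each further candy must be quince, so 158 + 6 = 164 draws guarantee 6 quince candies.

164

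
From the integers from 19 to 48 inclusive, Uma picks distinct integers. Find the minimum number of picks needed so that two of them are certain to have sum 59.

20

Group the elements by complementary pair {x, 59−x}: {19,40}, {20,39}, {21,38}, …, giving 11 two-element pairs and 8 integers whose partner 59−x falls outside [19,48].
Treating each of those 19 groups as a pigeonhole, one can pick one integer per group — 19 integers — with no two summing to 59.
The 20th integer lands in an occupied pair, forcing a sum of 59.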